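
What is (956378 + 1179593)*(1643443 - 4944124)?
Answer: -7050158896251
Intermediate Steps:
(956378 + 1179593)*(1643443 - 4944124) = 2135971*(-3300681) = -7050158896251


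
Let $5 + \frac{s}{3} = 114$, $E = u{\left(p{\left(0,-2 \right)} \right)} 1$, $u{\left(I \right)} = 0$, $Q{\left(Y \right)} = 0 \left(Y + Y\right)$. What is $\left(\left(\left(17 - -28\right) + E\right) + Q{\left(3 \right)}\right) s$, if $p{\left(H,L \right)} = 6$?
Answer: $14715$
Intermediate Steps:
$Q{\left(Y \right)} = 0$ ($Q{\left(Y \right)} = 0 \cdot 2 Y = 0$)
$E = 0$ ($E = 0 \cdot 1 = 0$)
$s = 327$ ($s = -15 + 3 \cdot 114 = -15 + 342 = 327$)
$\left(\left(\left(17 - -28\right) + E\right) + Q{\left(3 \right)}\right) s = \left(\left(\left(17 - -28\right) + 0\right) + 0\right) 327 = \left(\left(\left(17 + 28\right) + 0\right) + 0\right) 327 = \left(\left(45 + 0\right) + 0\right) 327 = \left(45 + 0\right) 327 = 45 \cdot 327 = 14715$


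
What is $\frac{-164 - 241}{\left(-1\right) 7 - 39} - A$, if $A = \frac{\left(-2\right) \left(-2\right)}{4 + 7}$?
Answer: $\frac{4271}{506} \approx 8.4407$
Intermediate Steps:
$A = \frac{4}{11} \approx 0.36364$
$\frac{-164 - 241}{\left(-1\right) 7 - 39} - A = \frac{-164 - 241}{\left(-1\right) 7 - 39} - \frac{4}{11} = - \frac{405}{-7 - 39} - \frac{4}{11} = - \frac{405}{-46} - \frac{4}{11} = \left(-405\right) \left(- \frac{1}{46}\right) - \frac{4}{11} = \frac{405}{46} - \frac{4}{11} = \frac{4271}{506}$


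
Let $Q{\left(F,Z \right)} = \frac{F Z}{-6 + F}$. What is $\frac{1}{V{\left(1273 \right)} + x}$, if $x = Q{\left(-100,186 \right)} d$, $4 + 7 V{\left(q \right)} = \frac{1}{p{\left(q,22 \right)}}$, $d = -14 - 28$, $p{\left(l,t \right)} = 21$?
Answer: $- \frac{7791}{57422599} \approx -0.00013568$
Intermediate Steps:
$d = -42$ ($d = -14 - 28 = -42$)
$Q{\left(F,Z \right)} = \frac{F Z}{-6 + F}$
$V{\left(q \right)} = - \frac{83}{147}$ ($V{\left(q \right)} = - \frac{4}{7} + \frac{1}{7 \cdot 21} = - \frac{4}{7} + \frac{1}{7} \cdot \frac{1}{21} = - \frac{4}{7} + \frac{1}{147} = - \frac{83}{147}$)
$x = - \frac{390600}{53}$ ($x = \left(-100\right) 186 \frac{1}{-6 - 100} \left(-42\right) = \left(-100\right) 186 \frac{1}{-106} \left(-42\right) = \left(-100\right) 186 \left(- \frac{1}{106}\right) \left(-42\right) = \frac{9300}{53} \left(-42\right) = - \frac{390600}{53} \approx -7369.8$)
$\frac{1}{V{\left(1273 \right)} + x} = \frac{1}{- \frac{83}{147} - \frac{390600}{53}} = \frac{1}{- \frac{57422599}{7791}} = - \frac{7791}{57422599}$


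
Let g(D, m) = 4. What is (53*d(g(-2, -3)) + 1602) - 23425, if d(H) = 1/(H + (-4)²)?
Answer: -436407/20 ≈ -21820.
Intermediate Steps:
d(H) = 1/(16 + H) (d(H) = 1/(H + 16) = 1/(16 + H))
(53*d(g(-2, -3)) + 1602) - 23425 = (53/(16 + 4) + 1602) - 23425 = (53/20 + 1602) - 23425 = 32093/20 - 23425 = -436407/20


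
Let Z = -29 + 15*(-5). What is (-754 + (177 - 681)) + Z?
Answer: -1362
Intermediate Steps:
Z = -104 (Z = -29 - 75 = -104)
(-754 + (177 - 681)) + Z = (-754 + (177 - 681)) - 104 = (-754 - 504) - 104 = -1258 - 104 = -1362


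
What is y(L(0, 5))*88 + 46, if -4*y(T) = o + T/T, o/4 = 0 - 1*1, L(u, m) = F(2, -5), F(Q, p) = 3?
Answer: 112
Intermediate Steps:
L(u, m) = 3
o = -4 (o = 4*(0 - 1*1) = 4*(0 - 1) = 4*(-1) = -4)
y(T) = ¾ (y(T) = -(-4 + T/T)/4 = -(-4 + 1)/4 = -¼*(-3) = ¾)
y(L(0, 5))*88 + 46 = (¾)*88 + 46 = 66 + 46 = 112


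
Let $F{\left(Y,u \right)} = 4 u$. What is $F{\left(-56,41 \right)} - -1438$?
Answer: $1602$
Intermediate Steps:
$F{\left(-56,41 \right)} - -1438 = 4 \cdot 41 - -1438 = 164 + 1438 = 1602$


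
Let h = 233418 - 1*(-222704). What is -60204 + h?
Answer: 395918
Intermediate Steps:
h = 456122 (h = 233418 + 222704 = 456122)
-60204 + h = -60204 + 456122 = 395918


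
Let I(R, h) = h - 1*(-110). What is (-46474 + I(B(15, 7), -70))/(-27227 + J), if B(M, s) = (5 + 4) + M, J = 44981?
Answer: -7739/2959 ≈ -2.6154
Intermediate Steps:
B(M, s) = 9 + M
I(R, h) = 110 + h (I(R, h) = h + 110 = 110 + h)
(-46474 + I(B(15, 7), -70))/(-27227 + J) = (-46474 + (110 - 70))/(-27227 + 44981) = (-46474 + 40)/17754 = -46434*1/17754 = -7739/2959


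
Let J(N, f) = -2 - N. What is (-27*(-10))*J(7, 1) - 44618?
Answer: -47048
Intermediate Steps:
(-27*(-10))*J(7, 1) - 44618 = (-27*(-10))*(-2 - 1*7) - 44618 = 270*(-2 - 7) - 44618 = 270*(-9) - 44618 = -2430 - 44618 = -47048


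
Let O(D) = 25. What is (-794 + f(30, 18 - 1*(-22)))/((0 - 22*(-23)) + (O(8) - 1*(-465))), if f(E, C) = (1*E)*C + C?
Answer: 223/498 ≈ 0.44779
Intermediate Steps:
f(E, C) = C + C*E (f(E, C) = E*C + C = C*E + C = C + C*E)
(-794 + f(30, 18 - 1*(-22)))/((0 - 22*(-23)) + (O(8) - 1*(-465))) = (-794 + (18 - 1*(-22))*(1 + 30))/((0 - 22*(-23)) + (25 - 1*(-465))) = (-794 + (18 + 22)*31)/((0 + 506) + (25 + 465)) = (-794 + 40*31)/(506 + 490) = (-794 + 1240)/996 = 446*(1/996) = 223/498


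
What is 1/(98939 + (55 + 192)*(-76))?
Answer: 1/80167 ≈ 1.2474e-5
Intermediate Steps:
1/(98939 + (55 + 192)*(-76)) = 1/(98939 + 247*(-76)) = 1/(98939 - 18772) = 1/80167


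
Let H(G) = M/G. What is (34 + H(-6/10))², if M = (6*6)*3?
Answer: 21316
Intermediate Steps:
M = 108 (M = 36*3 = 108)
H(G) = 108/G
(34 + H(-6/10))² = (34 + 108/((-6/10)))² = (34 + 108/((-6*⅒)))² = (34 + 108/(-⅗))² = (34 + 108*(-5/3))² = (34 - 180)² = (-146)² = 21316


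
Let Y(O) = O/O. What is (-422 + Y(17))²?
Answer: 177241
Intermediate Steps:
Y(O) = 1
(-422 + Y(17))² = (-422 + 1)² = (-421)² = 177241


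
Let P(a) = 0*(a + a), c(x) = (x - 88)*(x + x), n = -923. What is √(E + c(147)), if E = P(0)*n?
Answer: 7*√354 ≈ 131.70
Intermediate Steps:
c(x) = 2*x*(-88 + x) (c(x) = (-88 + x)*(2*x) = 2*x*(-88 + x))
P(a) = 0 (P(a) = 0*(2*a) = 0)
E = 0 (E = 0*(-923) = 0)
√(E + c(147)) = √(0 + 2*147*(-88 + 147)) = √(0 + 2*147*59) = √(0 + 17346) = √17346 = 7*√354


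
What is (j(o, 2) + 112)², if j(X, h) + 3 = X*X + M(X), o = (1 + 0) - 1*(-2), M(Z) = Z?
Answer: 14641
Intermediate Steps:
o = 3 (o = 1 + 2 = 3)
j(X, h) = -3 + X + X² (j(X, h) = -3 + (X*X + X) = -3 + (X² + X) = -3 + (X + X²) = -3 + X + X²)
(j(o, 2) + 112)² = ((-3 + 3 + 3²) + 112)² = ((-3 + 3 + 9) + 112)² = (9 + 112)² = 121² = 14641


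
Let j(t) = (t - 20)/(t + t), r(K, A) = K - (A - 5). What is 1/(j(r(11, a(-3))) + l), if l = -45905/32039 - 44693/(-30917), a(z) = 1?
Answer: -5943298578/914504911 ≈ -6.4989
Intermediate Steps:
r(K, A) = 5 + K - A (r(K, A) = K - (-5 + A) = K + (5 - A) = 5 + K - A)
j(t) = (-20 + t)/(2*t) (j(t) = (-20 + t)/((2*t)) = (-20 + t)*(1/(2*t)) = (-20 + t)/(2*t))
l = 12674142/990549763 (l = -45905*1/32039 - 44693*(-1/30917) = -45905/32039 + 44693/30917 = 12674142/990549763 ≈ 0.012795)
1/(j(r(11, a(-3))) + l) = 1/((-20 + (5 + 11 - 1*1))/(2*(5 + 11 - 1*1)) + 12674142/990549763) = 1/((-20 + (5 + 11 - 1))/(2*(5 + 11 - 1)) + 12674142/990549763) = 1/((1/2)*(-20 + 15)/15 + 12674142/990549763) = 1/((1/2)*(1/15)*(-5) + 12674142/990549763) = 1/(-1/6 + 12674142/990549763) = 1/(-914504911/5943298578) = -5943298578/914504911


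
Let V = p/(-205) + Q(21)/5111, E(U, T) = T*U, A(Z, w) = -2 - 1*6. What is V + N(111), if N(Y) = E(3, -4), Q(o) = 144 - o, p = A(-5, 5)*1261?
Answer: 39011923/1047755 ≈ 37.234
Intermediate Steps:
A(Z, w) = -8 (A(Z, w) = -2 - 6 = -8)
p = -10088 (p = -8*1261 = -10088)
V = 51584983/1047755 (V = -10088/(-205) + (144 - 1*21)/5111 = -10088*(-1/205) + (144 - 21)*(1/5111) = 10088/205 + 123*(1/5111) = 10088/205 + 123/5111 = 51584983/1047755 ≈ 49.234)
N(Y) = -12 (N(Y) = -4*3 = -12)
V + N(111) = 51584983/1047755 - 12 = 39011923/1047755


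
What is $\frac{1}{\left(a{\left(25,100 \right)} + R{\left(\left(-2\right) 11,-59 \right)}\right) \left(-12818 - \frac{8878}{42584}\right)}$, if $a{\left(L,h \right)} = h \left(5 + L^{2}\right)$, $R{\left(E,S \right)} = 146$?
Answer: $- \frac{10646}{8617070339035} \approx -1.2355 \cdot 10^{-9}$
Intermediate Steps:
$\frac{1}{\left(a{\left(25,100 \right)} + R{\left(\left(-2\right) 11,-59 \right)}\right) \left(-12818 - \frac{8878}{42584}\right)} = \frac{1}{\left(100 \left(5 + 25^{2}\right) + 146\right) \left(-12818 - \frac{8878}{42584}\right)} = \frac{1}{\left(100 \left(5 + 625\right) + 146\right) \left(-12818 - \frac{4439}{21292}\right)} = \frac{1}{\left(100 \cdot 630 + 146\right) \left(-12818 - \frac{4439}{21292}\right)} = \frac{1}{\left(63000 + 146\right) \left(- \frac{272925295}{21292}\right)} = \frac{1}{63146 \left(- \frac{272925295}{21292}\right)} = \frac{1}{- \frac{8617070339035}{10646}} = - \frac{10646}{8617070339035}$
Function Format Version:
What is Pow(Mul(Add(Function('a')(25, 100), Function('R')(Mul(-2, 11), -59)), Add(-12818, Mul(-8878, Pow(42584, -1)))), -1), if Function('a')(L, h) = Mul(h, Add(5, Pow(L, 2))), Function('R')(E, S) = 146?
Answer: Rational(-10646, 8617070339035) ≈ -1.2355e-9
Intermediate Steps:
Pow(Mul(Add(Function('a')(25, 100), Function('R')(Mul(-2, 11), -59)), Add(-12818, Mul(-8878, Pow(42584, -1)))), -1) = Pow(Mul(Add(Mul(100, Add(5, Pow(25, 2))), 146), Add(-12818, Mul(-8878, Pow(42584, -1)))), -1) = Pow(Mul(Add(Mul(100, Add(5, 625)), 146), Add(-12818, Mul(-8878, Rational(1, 42584)))), -1) = Pow(Mul(Add(Mul(100, 630), 146), Add(-12818, Rational(-4439, 21292))), -1) = Pow(Mul(Add(63000, 146), Rational(-272925295, 21292)), -1) = Pow(Mul(63146, Rational(-272925295, 21292)), -1) = Pow(Rational(-8617070339035, 10646), -1) = Rational(-10646, 8617070339035)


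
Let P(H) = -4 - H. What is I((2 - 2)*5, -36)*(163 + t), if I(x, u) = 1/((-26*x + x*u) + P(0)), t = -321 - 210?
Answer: 92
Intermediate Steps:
t = -531
I(x, u) = 1/(-4 - 26*x + u*x) (I(x, u) = 1/((-26*x + x*u) + (-4 - 1*0)) = 1/((-26*x + u*x) + (-4 + 0)) = 1/((-26*x + u*x) - 4) = 1/(-4 - 26*x + u*x))
I((2 - 2)*5, -36)*(163 + t) = (163 - 531)/(-4 - 26*(2 - 2)*5 - 36*(2 - 2)*5) = -368/(-4 - 0*5 - 0*5) = -368/(-4 - 26*0 - 36*0) = -368/(-4 + 0 + 0) = -368/(-4) = -¼*(-368) = 92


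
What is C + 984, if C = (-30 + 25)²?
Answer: 1009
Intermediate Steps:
C = 25 (C = (-5)² = 25)
C + 984 = 25 + 984 = 1009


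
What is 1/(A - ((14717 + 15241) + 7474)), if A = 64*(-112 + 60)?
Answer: -1/40760 ≈ -2.4534e-5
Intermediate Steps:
A = -3328 (A = 64*(-52) = -3328)
1/(A - ((14717 + 15241) + 7474)) = 1/(-3328 - ((14717 + 15241) + 7474)) = 1/(-3328 - (29958 + 7474)) = 1/(-3328 - 1*37432) = 1/(-3328 - 37432) = 1/(-40760) = -1/40760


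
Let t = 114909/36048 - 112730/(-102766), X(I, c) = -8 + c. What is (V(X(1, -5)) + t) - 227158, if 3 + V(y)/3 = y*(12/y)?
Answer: -140232151425879/617418128 ≈ -2.2713e+5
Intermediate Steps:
V(y) = 27 (V(y) = -9 + 3*(y*(12/y)) = -9 + 3*12 = -9 + 36 = 27)
t = 2645404889/617418128 (t = 114909*(1/36048) - 112730*(-1/102766) = 38303/12016 + 56365/51383 = 2645404889/617418128 ≈ 4.2846)
(V(X(1, -5)) + t) - 227158 = (27 + 2645404889/617418128) - 227158 = 19315694345/617418128 - 227158 = -140232151425879/617418128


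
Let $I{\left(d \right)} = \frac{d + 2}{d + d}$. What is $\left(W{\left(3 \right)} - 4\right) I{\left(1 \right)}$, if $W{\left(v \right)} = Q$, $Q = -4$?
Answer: $-12$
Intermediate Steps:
$W{\left(v \right)} = -4$
$I{\left(d \right)} = \frac{2 + d}{2 d}$
$\left(W{\left(3 \right)} - 4\right) I{\left(1 \right)} = \left(-4 - 4\right) \frac{2 + 1}{2 \cdot 1} = - 8 \cdot \frac{1}{2} \cdot 1 \cdot 3 = \left(-8\right) \frac{3}{2} = -12$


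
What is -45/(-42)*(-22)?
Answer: -165/7 ≈ -23.571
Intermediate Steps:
-45/(-42)*(-22) = -45*(-1/42)*(-22) = (15/14)*(-22) = -165/7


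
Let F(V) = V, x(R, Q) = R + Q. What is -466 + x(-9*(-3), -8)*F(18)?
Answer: -124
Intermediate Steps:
x(R, Q) = Q + R
-466 + x(-9*(-3), -8)*F(18) = -466 + (-8 - 9*(-3))*18 = -466 + (-8 + 27)*18 = -466 + 19*18 = -466 + 342 = -124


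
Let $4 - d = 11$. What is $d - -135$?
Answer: $128$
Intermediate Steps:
$d = -7$ ($d = 4 - 11 = -7$)
$d - -135 = -7 - -135 = -7 + 135 = 128$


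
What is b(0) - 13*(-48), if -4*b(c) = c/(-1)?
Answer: 624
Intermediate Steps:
b(c) = c/4 (b(c) = -c/(4*(-1)) = -c*(-1)/4 = -(-1)*c/4 = c/4)
b(0) - 13*(-48) = (1/4)*0 - 13*(-48) = 0 + 624 = 624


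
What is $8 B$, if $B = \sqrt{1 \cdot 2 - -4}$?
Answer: $8 \sqrt{6} \approx 19.596$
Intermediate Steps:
$B = \sqrt{6}$ ($B = \sqrt{2 + \left(-2 + 6\right)} = \sqrt{2 + 4} = \sqrt{6} \approx 2.4495$)
$8 B = 8 \sqrt{6}$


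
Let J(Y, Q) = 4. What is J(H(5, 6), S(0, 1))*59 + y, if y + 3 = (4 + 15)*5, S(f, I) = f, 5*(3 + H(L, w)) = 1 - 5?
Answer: 328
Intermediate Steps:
H(L, w) = -19/5 (H(L, w) = -3 + (1 - 5)/5 = -3 + (⅕)*(-4) = -3 - ⅘ = -19/5)
y = 92 (y = -3 + (4 + 15)*5 = -3 + 19*5 = -3 + 95 = 92)
J(H(5, 6), S(0, 1))*59 + y = 4*59 + 92 = 236 + 92 = 328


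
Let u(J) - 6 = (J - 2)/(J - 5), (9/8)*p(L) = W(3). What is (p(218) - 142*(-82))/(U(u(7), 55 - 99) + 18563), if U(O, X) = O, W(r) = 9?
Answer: 7768/12381 ≈ 0.62741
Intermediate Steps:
p(L) = 8 (p(L) = (8/9)*9 = 8)
u(J) = 6 + (-2 + J)/(-5 + J) (u(J) = 6 + (J - 2)/(J - 5) = 6 + (-2 + J)/(-5 + J))
(p(218) - 142*(-82))/(U(u(7), 55 - 99) + 18563) = (8 - 142*(-82))/((-32 + 7*7)/(-5 + 7) + 18563) = (8 + 11644)/((-32 + 49)/2 + 18563) = 11652/((½)*17 + 18563) = 11652/(17/2 + 18563) = 11652/(37143/2) = 11652*(2/37143) = 7768/12381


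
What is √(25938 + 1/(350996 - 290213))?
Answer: 7*√1955710955985/60783 ≈ 161.05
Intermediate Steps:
√(25938 + 1/(350996 - 290213)) = √(25938 + 1/60783) = √(1576589455/60783) = 7*√1955710955985/60783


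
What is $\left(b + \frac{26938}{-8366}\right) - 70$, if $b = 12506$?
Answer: $\frac{52006319}{4183} \approx 12433.0$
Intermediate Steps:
$\left(b + \frac{26938}{-8366}\right) - 70 = \left(12506 + \frac{26938}{-8366}\right) - 70 = \left(12506 + 26938 \left(- \frac{1}{8366}\right)\right) - 70 = \left(12506 - \frac{13469}{4183}\right) - 70 = \frac{52299129}{4183} - 70 = \frac{52006319}{4183}$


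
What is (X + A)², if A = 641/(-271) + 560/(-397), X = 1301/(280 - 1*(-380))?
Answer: 16421328886107289/5042053695056400 ≈ 3.2569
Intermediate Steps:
X = 1301/660 (X = 1301/(280 + 380) = 1301/660 ≈ 1.9712)
A = -406237/107587 (A = 641*(-1/271) + 560*(-1/397) = -641/271 - 560/397 = -406237/107587 ≈ -3.7759)
(X + A)² = (1301/660 - 406237/107587)² = (-128145733/71007420)² = 16421328886107289/5042053695056400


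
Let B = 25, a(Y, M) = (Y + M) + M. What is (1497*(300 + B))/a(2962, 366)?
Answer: 486525/3694 ≈ 131.71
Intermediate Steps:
a(Y, M) = Y + 2*M (a(Y, M) = (M + Y) + M = Y + 2*M)
(1497*(300 + B))/a(2962, 366) = (1497*(300 + 25))/(2962 + 2*366) = (1497*325)/(2962 + 732) = 486525/3694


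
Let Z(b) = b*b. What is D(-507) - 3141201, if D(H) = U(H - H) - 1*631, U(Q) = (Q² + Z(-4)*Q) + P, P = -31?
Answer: -3141863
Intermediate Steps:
Z(b) = b²
U(Q) = -31 + Q² + 16*Q (U(Q) = (Q² + (-4)²*Q) - 31 = (Q² + 16*Q) - 31 = -31 + Q² + 16*Q)
D(H) = -662 (D(H) = (-31 + (H - H)² + 16*(H - H)) - 1*631 = (-31 + 0² + 16*0) - 631 = (-31 + 0 + 0) - 631 = -31 - 631 = -662)
D(-507) - 3141201 = -662 - 3141201 = -3141863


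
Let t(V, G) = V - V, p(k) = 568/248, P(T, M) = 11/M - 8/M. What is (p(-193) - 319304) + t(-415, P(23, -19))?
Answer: -9898353/31 ≈ -3.1930e+5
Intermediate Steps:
P(T, M) = 3/M
p(k) = 71/31 (p(k) = 568*(1/248) = 71/31)
t(V, G) = 0
(p(-193) - 319304) + t(-415, P(23, -19)) = (71/31 - 319304) + 0 = -9898353/31 + 0 = -9898353/31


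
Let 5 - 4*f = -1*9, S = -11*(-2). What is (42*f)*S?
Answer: 3234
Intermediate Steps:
S = 22
f = 7/2 (f = 5/4 - (-1)*9/4 = 5/4 - ¼*(-9) = 5/4 + 9/4 = 7/2 ≈ 3.5000)
(42*f)*S = (42*(7/2))*22 = 147*22 = 3234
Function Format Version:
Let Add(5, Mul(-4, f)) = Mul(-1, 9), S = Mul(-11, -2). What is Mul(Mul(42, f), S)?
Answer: 3234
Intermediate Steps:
S = 22
f = Rational(7, 2) (f = Add(Rational(5, 4), Mul(Rational(-1, 4), Mul(-1, 9))) = Add(Rational(5, 4), Mul(Rational(-1, 4), -9)) = Add(Rational(5, 4), Rational(9, 4)) = Rational(7, 2) ≈ 3.5000)
Mul(Mul(42, f), S) = Mul(Mul(42, Rational(7, 2)), 22) = Mul(147, 22) = 3234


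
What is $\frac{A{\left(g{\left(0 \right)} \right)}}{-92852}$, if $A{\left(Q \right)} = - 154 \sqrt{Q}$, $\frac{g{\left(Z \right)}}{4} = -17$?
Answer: $\frac{77 i \sqrt{17}}{23213} \approx 0.013677 i$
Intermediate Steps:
$g{\left(Z \right)} = -68$ ($g{\left(Z \right)} = 4 \left(-17\right) = -68$)
$\frac{A{\left(g{\left(0 \right)} \right)}}{-92852} = \frac{\left(-154\right) \sqrt{-68}}{-92852} = - 154 \cdot 2 i \sqrt{17} \left(- \frac{1}{92852}\right) = - 308 i \sqrt{17} \left(- \frac{1}{92852}\right) = \frac{77 i \sqrt{17}}{23213}$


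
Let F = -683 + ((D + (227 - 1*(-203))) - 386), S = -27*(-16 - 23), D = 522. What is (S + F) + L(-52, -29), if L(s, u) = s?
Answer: 884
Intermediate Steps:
S = 1053 (S = -27*(-39) = 1053)
F = -117 (F = -683 + ((522 + (227 - 1*(-203))) - 386) = -683 + ((522 + (227 + 203)) - 386) = -683 + ((522 + 430) - 386) = -683 + (952 - 386) = -683 + 566 = -117)
(S + F) + L(-52, -29) = (1053 - 117) - 52 = 936 - 52 = 884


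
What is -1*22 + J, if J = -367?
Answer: -389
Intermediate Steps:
-1*22 + J = -1*22 - 367 = -22 - 367 = -389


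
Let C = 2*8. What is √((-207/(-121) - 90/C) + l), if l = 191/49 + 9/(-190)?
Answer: I*√54507010/29260 ≈ 0.25232*I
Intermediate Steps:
C = 16
l = 35849/9310 (l = 191*(1/49) + 9*(-1/190) = 191/49 - 9/190 = 35849/9310 ≈ 3.8506)
√((-207/(-121) - 90/C) + l) = √((-207/(-121) - 90/16) + 35849/9310) = √((-207*(-1/121) - 90*1/16) + 35849/9310) = √((207/121 - 45/8) + 35849/9310) = √(-3789/968 + 35849/9310) = √(-286879/4506040) = I*√54507010/29260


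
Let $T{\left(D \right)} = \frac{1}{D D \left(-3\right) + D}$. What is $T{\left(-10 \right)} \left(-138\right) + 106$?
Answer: $\frac{16499}{155} \approx 106.45$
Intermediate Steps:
$T{\left(D \right)} = \frac{1}{D - 3 D^{2}}$ ($T{\left(D \right)} = \frac{1}{D^{2} \left(-3\right) + D} = \frac{1}{- 3 D^{2} + D} = \frac{1}{D - 3 D^{2}}$)
$T{\left(-10 \right)} \left(-138\right) + 106 = - \frac{1}{\left(-10\right) \left(-1 + 3 \left(-10\right)\right)} \left(-138\right) + 106 = \left(-1\right) \left(- \frac{1}{10}\right) \frac{1}{-1 - 30} \left(-138\right) + 106 = \left(-1\right) \left(- \frac{1}{10}\right) \frac{1}{-31} \left(-138\right) + 106 = \left(-1\right) \left(- \frac{1}{10}\right) \left(- \frac{1}{31}\right) \left(-138\right) + 106 = \left(- \frac{1}{310}\right) \left(-138\right) + 106 = \frac{69}{155} + 106 = \frac{16499}{155}$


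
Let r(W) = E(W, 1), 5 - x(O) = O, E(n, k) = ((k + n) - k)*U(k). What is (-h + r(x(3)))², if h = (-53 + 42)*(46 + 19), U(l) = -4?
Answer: 499849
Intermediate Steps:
E(n, k) = -4*n (E(n, k) = ((k + n) - k)*(-4) = n*(-4) = -4*n)
x(O) = 5 - O
r(W) = -4*W
h = -715 (h = -11*65 = -715)
(-h + r(x(3)))² = (-1*(-715) - 4*(5 - 1*3))² = (715 - 4*(5 - 3))² = (715 - 4*2)² = (715 - 8)² = 707² = 499849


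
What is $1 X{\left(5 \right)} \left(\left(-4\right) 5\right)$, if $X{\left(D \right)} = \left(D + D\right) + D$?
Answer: $-300$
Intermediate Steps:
$X{\left(D \right)} = 3 D$ ($X{\left(D \right)} = 2 D + D = 3 D$)
$1 X{\left(5 \right)} \left(\left(-4\right) 5\right) = 1 \cdot 3 \cdot 5 \left(\left(-4\right) 5\right) = 1 \cdot 15 \left(-20\right) = 15 \left(-20\right) = -300$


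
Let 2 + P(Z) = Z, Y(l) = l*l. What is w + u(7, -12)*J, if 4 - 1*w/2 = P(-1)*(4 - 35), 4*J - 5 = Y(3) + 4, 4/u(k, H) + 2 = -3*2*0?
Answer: -187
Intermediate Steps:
Y(l) = l**2
P(Z) = -2 + Z
u(k, H) = -2 (u(k, H) = 4/(-2 - 3*2*0) = 4/(-2 - 6*0) = 4/(-2 + 0) = 4/(-2) = 4*(-1/2) = -2)
J = 9/2 (J = 5/4 + (3**2 + 4)/4 = 5/4 + (9 + 4)/4 = 5/4 + (1/4)*13 = 5/4 + 13/4 = 9/2 ≈ 4.5000)
w = -178 (w = 8 - 2*(-2 - 1)*(4 - 35) = 8 - (-6)*(-31) = 8 - 2*93 = 8 - 186 = -178)
w + u(7, -12)*J = -178 - 2*9/2 = -178 - 9 = -187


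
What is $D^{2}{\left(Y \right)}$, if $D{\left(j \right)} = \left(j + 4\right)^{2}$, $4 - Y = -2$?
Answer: $10000$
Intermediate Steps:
$Y = 6$ ($Y = 4 - -2 = 4 + 2 = 6$)
$D{\left(j \right)} = \left(4 + j\right)^{2}$
$D^{2}{\left(Y \right)} = \left(\left(4 + 6\right)^{2}\right)^{2} = \left(10^{2}\right)^{2} = 100^{2} = 10000$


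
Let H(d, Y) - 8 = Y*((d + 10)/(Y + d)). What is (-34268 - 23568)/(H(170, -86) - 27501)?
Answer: 404852/193741 ≈ 2.0897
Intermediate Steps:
H(d, Y) = 8 + Y*(10 + d)/(Y + d) (H(d, Y) = 8 + Y*((d + 10)/(Y + d)) = 8 + Y*((10 + d)/(Y + d)) = 8 + Y*(10 + d)/(Y + d))
(-34268 - 23568)/(H(170, -86) - 27501) = (-34268 - 23568)/((8*170 + 18*(-86) - 86*170)/(-86 + 170) - 27501) = -57836/((1360 - 1548 - 14620)/84 - 27501) = -57836/((1/84)*(-14808) - 27501) = -57836/(-1234/7 - 27501) = -57836/(-193741/7) = -57836*(-7/193741) = 404852/193741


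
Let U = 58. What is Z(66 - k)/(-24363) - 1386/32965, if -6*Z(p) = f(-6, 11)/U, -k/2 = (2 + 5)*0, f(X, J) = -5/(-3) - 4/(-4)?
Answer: -8813151868/209615962995 ≈ -0.042044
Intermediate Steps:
f(X, J) = 8/3 (f(X, J) = -5*(-⅓) - 4*(-¼) = 5/3 + 1 = 8/3)
k = 0 (k = -2*(2 + 5)*0 = -14*0 = -2*0 = 0)
Z(p) = -2/261 (Z(p) = -4/(9*58) = -⅙*4/87 = -2/261)
Z(66 - k)/(-24363) - 1386/32965 = -2/261/(-24363) - 1386/32965 = -2/261*(-1/24363) - 1386*1/32965 = 2/6358743 - 1386/32965 = -8813151868/209615962995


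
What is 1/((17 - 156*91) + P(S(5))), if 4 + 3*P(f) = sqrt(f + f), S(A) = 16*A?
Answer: -42541/603245507 - 4*sqrt(10)/603245507 ≈ -7.0541e-5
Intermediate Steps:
P(f) = -4/3 + sqrt(2)*sqrt(f)/3 (P(f) = -4/3 + sqrt(f + f)/3 = -4/3 + sqrt(2*f)/3 = -4/3 + (sqrt(2)*sqrt(f))/3 = -4/3 + sqrt(2)*sqrt(f)/3)
1/((17 - 156*91) + P(S(5))) = 1/((17 - 156*91) + (-4/3 + sqrt(2)*sqrt(16*5)/3)) = 1/((17 - 14196) + (-4/3 + sqrt(2)*sqrt(80)/3)) = 1/(-14179 + (-4/3 + sqrt(2)*(4*sqrt(5))/3)) = 1/(-14179 + (-4/3 + 4*sqrt(10)/3)) = 1/(-42541/3 + 4*sqrt(10)/3)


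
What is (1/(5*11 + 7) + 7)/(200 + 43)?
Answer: 145/5022 ≈ 0.028873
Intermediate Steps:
(1/(5*11 + 7) + 7)/(200 + 43) = (1/(55 + 7) + 7)/243 = (1/62 + 7)*(1/243) = (435/62)*(1/243) = 145/5022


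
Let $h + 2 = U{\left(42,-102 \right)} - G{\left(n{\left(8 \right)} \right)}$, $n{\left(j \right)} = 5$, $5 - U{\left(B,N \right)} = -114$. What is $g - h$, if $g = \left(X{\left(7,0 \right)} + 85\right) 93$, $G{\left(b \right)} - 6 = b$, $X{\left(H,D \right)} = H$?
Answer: $8450$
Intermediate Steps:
$U{\left(B,N \right)} = 119$ ($U{\left(B,N \right)} = 5 - -114 = 5 + 114 = 119$)
$G{\left(b \right)} = 6 + b$
$g = 8556$ ($g = \left(7 + 85\right) 93 = 92 \cdot 93 = 8556$)
$h = 106$ ($h = -2 + \left(119 - \left(6 + 5\right)\right) = -2 + \left(119 - 11\right) = -2 + 108 = 106$)
$g - h = 8556 - 106 = 8450$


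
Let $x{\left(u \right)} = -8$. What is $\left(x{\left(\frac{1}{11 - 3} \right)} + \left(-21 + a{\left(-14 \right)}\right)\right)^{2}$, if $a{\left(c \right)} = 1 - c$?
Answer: $196$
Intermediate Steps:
$\left(x{\left(\frac{1}{11 - 3} \right)} + \left(-21 + a{\left(-14 \right)}\right)\right)^{2} = \left(-8 + \left(-21 + \left(1 - -14\right)\right)\right)^{2} = \left(-8 + \left(-21 + \left(1 + 14\right)\right)\right)^{2} = \left(-8 + \left(-21 + 15\right)\right)^{2} = \left(-8 - 6\right)^{2} = \left(-14\right)^{2} = 196$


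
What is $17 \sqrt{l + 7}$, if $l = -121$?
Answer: $17 i \sqrt{114} \approx 181.51 i$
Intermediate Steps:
$17 \sqrt{l + 7} = 17 \sqrt{-121 + 7} = 17 \sqrt{-114} = 17 i \sqrt{114}$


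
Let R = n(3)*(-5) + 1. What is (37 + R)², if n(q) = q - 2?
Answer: 1089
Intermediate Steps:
n(q) = -2 + q
R = -4 (R = (-2 + 3)*(-5) + 1 = 1*(-5) + 1 = -5 + 1 = -4)
(37 + R)² = (37 - 4)² = 33² = 1089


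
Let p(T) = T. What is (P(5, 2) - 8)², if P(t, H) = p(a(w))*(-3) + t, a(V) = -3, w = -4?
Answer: 36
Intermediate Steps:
P(t, H) = 9 + t (P(t, H) = -3*(-3) + t = 9 + t)
(P(5, 2) - 8)² = ((9 + 5) - 8)² = (14 - 8)² = 6² = 36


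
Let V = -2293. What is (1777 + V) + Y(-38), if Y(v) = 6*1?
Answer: -510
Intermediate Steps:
Y(v) = 6
(1777 + V) + Y(-38) = (1777 - 2293) + 6 = -516 + 6 = -510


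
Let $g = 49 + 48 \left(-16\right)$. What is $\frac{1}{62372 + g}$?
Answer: $\frac{1}{61653} \approx 1.622 \cdot 10^{-5}$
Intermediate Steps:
$g = -719$ ($g = 49 - 768 = -719$)
$\frac{1}{62372 + g} = \frac{1}{62372 - 719} = \frac{1}{61653}$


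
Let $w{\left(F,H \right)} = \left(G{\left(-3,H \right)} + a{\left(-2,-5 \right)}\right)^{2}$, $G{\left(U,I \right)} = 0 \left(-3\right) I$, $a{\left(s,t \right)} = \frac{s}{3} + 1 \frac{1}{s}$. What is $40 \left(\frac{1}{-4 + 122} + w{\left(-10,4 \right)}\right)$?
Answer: $\frac{29090}{531} \approx 54.783$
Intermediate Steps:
$a{\left(s,t \right)} = \frac{1}{s} + \frac{s}{3}$ ($a{\left(s,t \right)} = s \frac{1}{3} + \frac{1}{s} = \frac{s}{3} + \frac{1}{s} = \frac{1}{s} + \frac{s}{3}$)
$G{\left(U,I \right)} = 0$ ($G{\left(U,I \right)} = 0 I = 0$)
$w{\left(F,H \right)} = \frac{49}{36}$ ($w{\left(F,H \right)} = \left(0 + \left(\frac{1}{-2} + \frac{1}{3} \left(-2\right)\right)\right)^{2} = \left(0 - \frac{7}{6}\right)^{2} = \left(- \frac{7}{6}\right)^{2} = \frac{49}{36}$)
$40 \left(\frac{1}{-4 + 122} + w{\left(-10,4 \right)}\right) = 40 \left(\frac{1}{-4 + 122} + \frac{49}{36}\right) = 40 \left(\frac{1}{118} + \frac{49}{36}\right) = 40 \cdot \frac{2909}{2124} = \frac{29090}{531}$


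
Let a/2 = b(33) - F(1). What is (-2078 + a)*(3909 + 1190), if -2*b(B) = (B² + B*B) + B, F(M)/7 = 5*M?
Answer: -22226541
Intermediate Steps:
F(M) = 35*M (F(M) = 7*(5*M) = 35*M)
b(B) = -B² - B/2 (b(B) = -((B² + B*B) + B)/2 = -((B² + B²) + B)/2 = -(2*B² + B)/2 = -(B + 2*B²)/2 = -B² - B/2)
a = -2281 (a = 2*(-1*33*(½ + 33) - 35) = 2*(-1*33*67/2 - 1*35) = 2*(-2211/2 - 35) = 2*(-2281/2) = -2281)
(-2078 + a)*(3909 + 1190) = (-2078 - 2281)*(3909 + 1190) = -4359*5099 = -22226541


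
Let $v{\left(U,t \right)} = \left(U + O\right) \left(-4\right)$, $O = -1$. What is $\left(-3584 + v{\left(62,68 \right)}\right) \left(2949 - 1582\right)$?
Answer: $-5232876$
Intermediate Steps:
$v{\left(U,t \right)} = 4 - 4 U$ ($v{\left(U,t \right)} = \left(U - 1\right) \left(-4\right) = \left(-1 + U\right) \left(-4\right) = 4 - 4 U$)
$\left(-3584 + v{\left(62,68 \right)}\right) \left(2949 - 1582\right) = \left(-3584 + \left(4 - 248\right)\right) \left(2949 - 1582\right) = \left(-3584 + \left(4 - 248\right)\right) 1367 = \left(-3584 - 244\right) 1367 = \left(-3828\right) 1367 = -5232876$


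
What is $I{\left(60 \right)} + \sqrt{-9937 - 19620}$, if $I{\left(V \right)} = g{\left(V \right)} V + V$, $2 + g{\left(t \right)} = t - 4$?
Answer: $3300 + i \sqrt{29557} \approx 3300.0 + 171.92 i$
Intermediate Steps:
$g{\left(t \right)} = -6 + t$ ($g{\left(t \right)} = -2 + \left(t - 4\right) = -2 + \left(-4 + t\right) = -6 + t$)
$I{\left(V \right)} = V + V \left(-6 + V\right)$ ($I{\left(V \right)} = \left(-6 + V\right) V + V = V \left(-6 + V\right) + V = V + V \left(-6 + V\right)$)
$I{\left(60 \right)} + \sqrt{-9937 - 19620} = 60 \left(-5 + 60\right) + \sqrt{-9937 - 19620} = 60 \cdot 55 + \sqrt{-29557} = 3300 + i \sqrt{29557}$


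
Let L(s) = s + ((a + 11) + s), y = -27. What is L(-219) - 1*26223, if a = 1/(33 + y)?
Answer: -159899/6 ≈ -26650.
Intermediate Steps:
a = ⅙ (a = 1/(33 - 27) = 1/6 = ⅙ ≈ 0.16667)
L(s) = 67/6 + 2*s (L(s) = s + ((⅙ + 11) + s) = s + (67/6 + s) = 67/6 + 2*s)
L(-219) - 1*26223 = (67/6 + 2*(-219)) - 1*26223 = (67/6 - 438) - 26223 = -2561/6 - 26223 = -159899/6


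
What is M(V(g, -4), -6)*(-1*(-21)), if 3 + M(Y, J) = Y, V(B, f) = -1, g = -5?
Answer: -84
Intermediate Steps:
M(Y, J) = -3 + Y
M(V(g, -4), -6)*(-1*(-21)) = (-3 - 1)*(-1*(-21)) = -4*21 = -84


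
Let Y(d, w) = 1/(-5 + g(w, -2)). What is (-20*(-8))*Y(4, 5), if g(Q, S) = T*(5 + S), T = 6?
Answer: 160/13 ≈ 12.308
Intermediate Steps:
g(Q, S) = 30 + 6*S (g(Q, S) = 6*(5 + S) = 30 + 6*S)
Y(d, w) = 1/13 (Y(d, w) = 1/(-5 + (30 + 6*(-2))) = 1/(-5 + (30 - 12)) = 1/(-5 + 18) = 1/13)
(-20*(-8))*Y(4, 5) = -20*(-8)*(1/13) = 160*(1/13) = 160/13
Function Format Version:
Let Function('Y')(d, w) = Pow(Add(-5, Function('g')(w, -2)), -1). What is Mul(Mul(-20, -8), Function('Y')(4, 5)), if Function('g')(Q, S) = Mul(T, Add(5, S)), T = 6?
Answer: Rational(160, 13) ≈ 12.308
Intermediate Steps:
Function('g')(Q, S) = Add(30, Mul(6, S)) (Function('g')(Q, S) = Mul(6, Add(5, S)) = Add(30, Mul(6, S)))
Function('Y')(d, w) = Rational(1, 13) (Function('Y')(d, w) = Pow(Add(-5, Add(30, Mul(6, -2))), -1) = Pow(Add(-5, Add(30, -12)), -1) = Pow(Add(-5, 18), -1) = Pow(13, -1) = Rational(1, 13))
Mul(Mul(-20, -8), Function('Y')(4, 5)) = Mul(Mul(-20, -8), Rational(1, 13)) = Mul(160, Rational(1, 13)) = Rational(160, 13)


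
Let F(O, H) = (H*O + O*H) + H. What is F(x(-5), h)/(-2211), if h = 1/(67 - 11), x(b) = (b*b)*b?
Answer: 83/41272 ≈ 0.0020110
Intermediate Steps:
x(b) = b³ (x(b) = b²*b = b³)
h = 1/56 ≈ 0.017857
F(O, H) = H + 2*H*O (F(O, H) = (H*O + H*O) + H = 2*H*O + H = H + 2*H*O)
F(x(-5), h)/(-2211) = ((1 + 2*(-5)³)/56)/(-2211) = ((1 + 2*(-125))/56)*(-1/2211) = ((1 - 250)/56)*(-1/2211) = ((1/56)*(-249))*(-1/2211) = -249/56*(-1/2211) = 83/41272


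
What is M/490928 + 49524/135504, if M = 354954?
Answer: 754275053/692944872 ≈ 1.0885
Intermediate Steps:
M/490928 + 49524/135504 = 354954/490928 + 49524/135504 = 354954*(1/490928) + 49524*(1/135504) = 177477/245464 + 4127/11292 = 754275053/692944872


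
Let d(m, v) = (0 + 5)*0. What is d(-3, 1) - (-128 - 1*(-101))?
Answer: 27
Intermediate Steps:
d(m, v) = 0 (d(m, v) = 5*0 = 0)
d(-3, 1) - (-128 - 1*(-101)) = 0 - (-128 - 1*(-101)) = 0 - (-128 + 101) = 0 - 1*(-27) = 0 + 27 = 27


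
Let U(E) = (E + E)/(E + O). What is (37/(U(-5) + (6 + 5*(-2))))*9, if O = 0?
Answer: -333/2 ≈ -166.50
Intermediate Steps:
U(E) = 2 (U(E) = (E + E)/(E + 0) = (2*E)/E = 2)
(37/(U(-5) + (6 + 5*(-2))))*9 = (37/(2 + (6 + 5*(-2))))*9 = (37/(2 + (6 - 10)))*9 = (37/(2 - 4))*9 = (37/(-2))*9 = (37*(-½))*9 = -37/2*9 = -333/2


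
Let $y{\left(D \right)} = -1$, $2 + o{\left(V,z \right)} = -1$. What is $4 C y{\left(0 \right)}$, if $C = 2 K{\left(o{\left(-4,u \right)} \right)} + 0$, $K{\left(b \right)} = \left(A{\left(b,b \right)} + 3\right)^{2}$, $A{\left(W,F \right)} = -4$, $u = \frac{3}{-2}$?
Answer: $-8$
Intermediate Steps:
$u = - \frac{3}{2}$ ($u = 3 \left(- \frac{1}{2}\right) = - \frac{3}{2} \approx -1.5$)
$o{\left(V,z \right)} = -3$ ($o{\left(V,z \right)} = -2 - 1 = -3$)
$K{\left(b \right)} = 1$ ($K{\left(b \right)} = \left(-4 + 3\right)^{2} = \left(-1\right)^{2} = 1$)
$C = 2$ ($C = 2 \cdot 1 + 0 = 2 + 0 = 2$)
$4 C y{\left(0 \right)} = 4 \cdot 2 \left(-1\right) = 8 \left(-1\right) = -8$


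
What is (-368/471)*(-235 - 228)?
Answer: 170384/471 ≈ 361.75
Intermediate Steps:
(-368/471)*(-235 - 228) = -368*1/471*(-463) = -368/471*(-463) = 170384/471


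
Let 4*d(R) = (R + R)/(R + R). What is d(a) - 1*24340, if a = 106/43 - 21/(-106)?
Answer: -97359/4 ≈ -24340.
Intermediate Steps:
a = 12139/4558 (a = 106*(1/43) - 21*(-1/106) = 106/43 + 21/106 = 12139/4558 ≈ 2.6632)
d(R) = 1/4 (d(R) = ((R + R)/(R + R))/4 = ((2*R)/((2*R)))/4 = ((2*R)*(1/(2*R)))/4 = (1/4)*1 = 1/4)
d(a) - 1*24340 = 1/4 - 1*24340 = 1/4 - 24340 = -97359/4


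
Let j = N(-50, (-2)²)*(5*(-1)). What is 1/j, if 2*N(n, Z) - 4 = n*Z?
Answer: 1/490 ≈ 0.0020408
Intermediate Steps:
N(n, Z) = 2 + Z*n/2 (N(n, Z) = 2 + (n*Z)/2 = 2 + (Z*n)/2 = 2 + Z*n/2)
j = 490 (j = (2 + (½)*(-2)²*(-50))*(5*(-1)) = (2 + (½)*4*(-50))*(-5) = (2 - 100)*(-5) = -98*(-5) = 490)
1/j = 1/490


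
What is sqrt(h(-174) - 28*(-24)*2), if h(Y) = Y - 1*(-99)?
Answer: 3*sqrt(141) ≈ 35.623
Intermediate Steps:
h(Y) = 99 + Y (h(Y) = Y + 99 = 99 + Y)
sqrt(h(-174) - 28*(-24)*2) = sqrt((99 - 174) - 28*(-24)*2) = sqrt(-75 + 672*2) = sqrt(-75 + 1344) = sqrt(1269) = 3*sqrt(141)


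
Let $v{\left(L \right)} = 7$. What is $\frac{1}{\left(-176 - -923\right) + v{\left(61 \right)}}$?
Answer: $\frac{1}{754} \approx 0.0013263$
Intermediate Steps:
$\frac{1}{\left(-176 - -923\right) + v{\left(61 \right)}} = \frac{1}{\left(-176 - -923\right) + 7} = \frac{1}{\left(-176 + 923\right) + 7} = \frac{1}{747 + 7} = \frac{1}{754}$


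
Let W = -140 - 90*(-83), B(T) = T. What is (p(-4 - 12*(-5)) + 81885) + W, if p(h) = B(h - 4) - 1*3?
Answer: 89264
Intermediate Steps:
W = 7330 (W = -140 + 7470 = 7330)
p(h) = -7 + h (p(h) = (h - 4) - 1*3 = (-4 + h) - 3 = -7 + h)
(p(-4 - 12*(-5)) + 81885) + W = ((-7 + (-4 - 12*(-5))) + 81885) + 7330 = ((-7 + (-4 + 60)) + 81885) + 7330 = ((-7 + 56) + 81885) + 7330 = (49 + 81885) + 7330 = 81934 + 7330 = 89264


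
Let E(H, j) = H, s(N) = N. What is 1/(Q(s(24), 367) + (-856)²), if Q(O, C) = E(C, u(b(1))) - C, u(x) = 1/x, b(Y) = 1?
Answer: 1/732736 ≈ 1.3647e-6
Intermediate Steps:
Q(O, C) = 0 (Q(O, C) = C - C = 0)
1/(Q(s(24), 367) + (-856)²) = 1/(0 + (-856)²) = 1/(0 + 732736) = 1/732736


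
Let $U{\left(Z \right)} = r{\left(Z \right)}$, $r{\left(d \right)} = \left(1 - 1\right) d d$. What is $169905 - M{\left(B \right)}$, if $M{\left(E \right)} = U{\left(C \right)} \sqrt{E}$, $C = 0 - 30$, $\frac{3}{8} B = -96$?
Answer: $169905$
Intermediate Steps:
$B = -256$ ($B = \frac{8}{3} \left(-96\right) = -256$)
$r{\left(d \right)} = 0$ ($r{\left(d \right)} = 0 d d = 0 d = 0$)
$C = -30$ ($C = 0 - 30 = -30$)
$U{\left(Z \right)} = 0$
$M{\left(E \right)} = 0$ ($M{\left(E \right)} = 0 \sqrt{E} = 0$)
$169905 - M{\left(B \right)} = 169905 - 0 = 169905 + 0 = 169905$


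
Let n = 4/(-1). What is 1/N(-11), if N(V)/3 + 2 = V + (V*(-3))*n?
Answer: -1/435 ≈ -0.0022989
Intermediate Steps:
n = -4 (n = 4*(-1) = -4)
N(V) = -6 + 39*V (N(V) = -6 + 3*(V + (V*(-3))*(-4)) = -6 + 3*(V - 3*V*(-4)) = -6 + 3*(V + 12*V) = -6 + 3*(13*V) = -6 + 39*V)
1/N(-11) = 1/(-6 + 39*(-11)) = 1/(-6 - 429) = 1/(-435) = -1/435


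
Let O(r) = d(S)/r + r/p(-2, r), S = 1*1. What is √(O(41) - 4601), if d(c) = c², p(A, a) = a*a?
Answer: 11*I*√63919/41 ≈ 67.83*I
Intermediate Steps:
S = 1
p(A, a) = a²
O(r) = 2/r (O(r) = 1²/r + r/(r²) = 1/r + r/r² = 1/r + 1/r = 2/r)
√(O(41) - 4601) = √(2/41 - 4601) = √(-188639/41) = 11*I*√63919/41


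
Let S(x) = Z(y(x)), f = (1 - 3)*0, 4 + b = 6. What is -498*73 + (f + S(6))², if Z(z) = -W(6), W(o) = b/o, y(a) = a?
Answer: -327185/9 ≈ -36354.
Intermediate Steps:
b = 2 (b = -4 + 6 = 2)
f = 0 (f = -2*0 = 0)
W(o) = 2/o
Z(z) = -⅓ (Z(z) = -2/6 = -1*⅓ = -⅓)
S(x) = -⅓
-498*73 + (f + S(6))² = -498*73 + (0 - ⅓)² = -36354 + (-⅓)² = -36354 + ⅑ = -327185/9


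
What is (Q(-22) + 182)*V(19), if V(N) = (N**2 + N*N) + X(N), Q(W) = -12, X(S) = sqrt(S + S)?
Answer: 122740 + 170*sqrt(38) ≈ 1.2379e+5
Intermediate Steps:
X(S) = sqrt(2)*sqrt(S) (X(S) = sqrt(2*S) = sqrt(2)*sqrt(S))
V(N) = 2*N**2 + sqrt(2)*sqrt(N) (V(N) = (N**2 + N*N) + sqrt(2)*sqrt(N) = (N**2 + N**2) + sqrt(2)*sqrt(N) = 2*N**2 + sqrt(2)*sqrt(N))
(Q(-22) + 182)*V(19) = (-12 + 182)*(2*19**2 + sqrt(2)*sqrt(19)) = 170*(2*361 + sqrt(38)) = 170*(722 + sqrt(38)) = 122740 + 170*sqrt(38)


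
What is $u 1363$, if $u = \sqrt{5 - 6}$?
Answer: $1363 i \approx 1363.0 i$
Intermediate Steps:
$u = i$ ($u = \sqrt{-1} = i \approx 1.0 i$)
$u 1363 = i 1363 = 1363 i$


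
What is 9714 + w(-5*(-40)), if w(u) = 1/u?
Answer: 1942801/200 ≈ 9714.0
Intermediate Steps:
9714 + w(-5*(-40)) = 9714 + 1/(-5*(-40)) = 9714 + 1/200 = 1942801/200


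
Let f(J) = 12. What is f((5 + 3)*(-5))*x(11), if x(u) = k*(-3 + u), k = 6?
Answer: 576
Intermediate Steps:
x(u) = -18 + 6*u (x(u) = 6*(-3 + u) = -18 + 6*u)
f((5 + 3)*(-5))*x(11) = 12*(-18 + 6*11) = 12*(-18 + 66) = 12*48 = 576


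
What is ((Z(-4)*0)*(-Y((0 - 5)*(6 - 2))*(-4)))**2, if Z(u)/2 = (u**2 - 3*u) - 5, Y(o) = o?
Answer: 0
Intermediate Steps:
Z(u) = -10 - 6*u + 2*u**2 (Z(u) = 2*((u**2 - 3*u) - 5) = 2*(-5 + u**2 - 3*u) = -10 - 6*u + 2*u**2)
((Z(-4)*0)*(-Y((0 - 5)*(6 - 2))*(-4)))**2 = (((-10 - 6*(-4) + 2*(-4)**2)*0)*(-(0 - 5)*(6 - 2)*(-4)))**2 = (((-10 + 24 + 2*16)*0)*(-(-5)*4*(-4)))**2 = (((-10 + 24 + 32)*0)*(-1*(-20)*(-4)))**2 = ((46*0)*(20*(-4)))**2 = (0*(-80))**2 = 0**2 = 0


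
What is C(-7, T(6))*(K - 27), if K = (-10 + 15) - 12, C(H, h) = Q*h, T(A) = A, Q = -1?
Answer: 204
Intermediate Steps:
C(H, h) = -h
K = -7 (K = 5 - 12 = -7)
C(-7, T(6))*(K - 27) = (-1*6)*(-7 - 27) = -6*(-34) = 204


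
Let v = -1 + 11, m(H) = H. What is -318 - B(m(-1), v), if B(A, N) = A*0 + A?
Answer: -317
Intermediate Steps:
v = 10
B(A, N) = A (B(A, N) = 0 + A = A)
-318 - B(m(-1), v) = -318 - 1*(-1) = -318 + 1 = -317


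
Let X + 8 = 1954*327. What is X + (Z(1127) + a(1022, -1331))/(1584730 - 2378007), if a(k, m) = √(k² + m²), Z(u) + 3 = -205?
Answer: 506864339358/793277 - √2816045/793277 ≈ 6.3895e+5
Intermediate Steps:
Z(u) = -208 (Z(u) = -3 - 205 = -208)
X = 638950 (X = -8 + 1954*327 = -8 + 638958 = 638950)
X + (Z(1127) + a(1022, -1331))/(1584730 - 2378007) = 638950 + (-208 + √(1022² + (-1331)²))/(1584730 - 2378007) = 638950 + (-208 + √(1044484 + 1771561))/(-793277) = 638950 + (-208 + √2816045)*(-1/793277) = 638950 + (208/793277 - √2816045/793277) = 506864339358/793277 - √2816045/793277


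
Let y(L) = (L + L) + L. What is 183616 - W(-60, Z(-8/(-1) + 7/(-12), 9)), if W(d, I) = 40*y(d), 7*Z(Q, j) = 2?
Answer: 190816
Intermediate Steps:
Z(Q, j) = 2/7 (Z(Q, j) = (⅐)*2 = 2/7)
y(L) = 3*L (y(L) = 2*L + L = 3*L)
W(d, I) = 120*d (W(d, I) = 40*(3*d) = 120*d)
183616 - W(-60, Z(-8/(-1) + 7/(-12), 9)) = 183616 - 120*(-60) = 183616 - 1*(-7200) = 183616 + 7200 = 190816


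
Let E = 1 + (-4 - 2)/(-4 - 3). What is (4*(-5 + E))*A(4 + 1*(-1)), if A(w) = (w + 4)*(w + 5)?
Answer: -704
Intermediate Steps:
E = 13/7 (E = 1 - 6/(-7) = 1 - 6*(-⅐) = 1 + 6/7 = 13/7 ≈ 1.8571)
A(w) = (4 + w)*(5 + w)
(4*(-5 + E))*A(4 + 1*(-1)) = (4*(-5 + 13/7))*(20 + (4 + 1*(-1))² + 9*(4 + 1*(-1))) = (4*(-22/7))*(20 + (4 - 1)² + 9*(4 - 1)) = -88*(20 + 3² + 9*3)/7 = -88*(20 + 9 + 27)/7 = -88/7*56 = -704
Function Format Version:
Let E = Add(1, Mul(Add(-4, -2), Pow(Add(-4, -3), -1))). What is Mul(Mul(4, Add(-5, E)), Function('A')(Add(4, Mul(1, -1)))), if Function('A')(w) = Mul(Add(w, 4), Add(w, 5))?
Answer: -704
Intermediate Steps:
E = Rational(13, 7) (E = Add(1, Mul(-6, Pow(-7, -1))) = Add(1, Mul(-6, Rational(-1, 7))) = Add(1, Rational(6, 7)) = Rational(13, 7) ≈ 1.8571)
Function('A')(w) = Mul(Add(4, w), Add(5, w))
Mul(Mul(4, Add(-5, E)), Function('A')(Add(4, Mul(1, -1)))) = Mul(Mul(4, Add(-5, Rational(13, 7))), Add(20, Pow(Add(4, Mul(1, -1)), 2), Mul(9, Add(4, Mul(1, -1))))) = Mul(Mul(4, Rational(-22, 7)), Add(20, Pow(Add(4, -1), 2), Mul(9, Add(4, -1)))) = Mul(Rational(-88, 7), Add(20, Pow(3, 2), Mul(9, 3))) = Mul(Rational(-88, 7), Add(20, 9, 27)) = Mul(Rational(-88, 7), 56) = -704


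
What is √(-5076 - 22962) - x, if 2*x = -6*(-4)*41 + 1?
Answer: -985/2 + I*√28038 ≈ -492.5 + 167.45*I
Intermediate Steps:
x = 985/2 (x = (-6*(-4)*41 + 1)/2 = (24*41 + 1)/2 = (984 + 1)/2 = (½)*985 = 985/2 ≈ 492.50)
√(-5076 - 22962) - x = √(-5076 - 22962) - 1*985/2 = √(-28038) - 985/2 = I*√28038 - 985/2 = -985/2 + I*√28038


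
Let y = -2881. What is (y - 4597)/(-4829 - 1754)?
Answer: 7478/6583 ≈ 1.1360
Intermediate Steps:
(y - 4597)/(-4829 - 1754) = (-2881 - 4597)/(-4829 - 1754) = -7478/(-6583) = -7478*(-1/6583) = 7478/6583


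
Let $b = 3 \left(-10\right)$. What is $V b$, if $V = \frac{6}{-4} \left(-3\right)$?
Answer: $-135$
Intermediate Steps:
$b = -30$
$V = \frac{9}{2}$ ($V = 6 \left(- \frac{1}{4}\right) \left(-3\right) = \left(- \frac{3}{2}\right) \left(-3\right) = \frac{9}{2} \approx 4.5$)
$V b = \frac{9}{2} \left(-30\right) = -135$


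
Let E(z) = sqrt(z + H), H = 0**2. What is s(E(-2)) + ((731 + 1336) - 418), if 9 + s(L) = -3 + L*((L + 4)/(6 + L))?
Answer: 31101/19 + 13*I*sqrt(2)/19 ≈ 1636.9 + 0.96762*I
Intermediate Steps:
H = 0
E(z) = sqrt(z) (E(z) = sqrt(z + 0) = sqrt(z))
s(L) = -12 + L*(4 + L)/(6 + L) (s(L) = -9 + (-3 + L*((L + 4)/(6 + L))) = -9 + (-3 + L*((4 + L)/(6 + L))) = -9 + (-3 + L*(4 + L)/(6 + L)) = -12 + L*(4 + L)/(6 + L))
s(E(-2)) + ((731 + 1336) - 418) = (-72 + (sqrt(-2))**2 - 8*I*sqrt(2))/(6 + sqrt(-2)) + ((731 + 1336) - 418) = (-72 + (I*sqrt(2))**2 - 8*I*sqrt(2))/(6 + I*sqrt(2)) + (2067 - 418) = (-72 - 2 - 8*I*sqrt(2))/(6 + I*sqrt(2)) + 1649 = (-74 - 8*I*sqrt(2))/(6 + I*sqrt(2)) + 1649 = 1649 + (-74 - 8*I*sqrt(2))/(6 + I*sqrt(2))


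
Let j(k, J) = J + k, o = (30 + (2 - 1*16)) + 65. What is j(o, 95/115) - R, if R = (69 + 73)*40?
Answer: -128758/23 ≈ -5598.2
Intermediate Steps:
o = 81 (o = (30 + (2 - 16)) + 65 = (30 - 14) + 65 = 16 + 65 = 81)
R = 5680 (R = 142*40 = 5680)
j(o, 95/115) - R = (95/115 + 81) - 1*5680 = (95*(1/115) + 81) - 5680 = (19/23 + 81) - 5680 = 1882/23 - 5680 = -128758/23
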